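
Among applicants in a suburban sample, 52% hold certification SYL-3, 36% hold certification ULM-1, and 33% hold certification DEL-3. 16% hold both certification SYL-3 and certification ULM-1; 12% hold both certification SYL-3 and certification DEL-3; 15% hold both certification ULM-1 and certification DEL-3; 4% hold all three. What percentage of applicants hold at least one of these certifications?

82%

P(≥1) = 52 + 36 + 33 − 16 − 12 − 15 + 4 = 82%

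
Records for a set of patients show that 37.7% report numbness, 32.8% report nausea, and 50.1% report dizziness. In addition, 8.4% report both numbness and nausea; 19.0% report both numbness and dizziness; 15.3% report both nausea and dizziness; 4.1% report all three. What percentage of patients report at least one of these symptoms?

82.0%

Using inclusion–exclusion:
P(≥1) = 37.7 + 32.8 + 50.1 − 8.4 − 19.0 − 15.3 + 4.1 = 82.0%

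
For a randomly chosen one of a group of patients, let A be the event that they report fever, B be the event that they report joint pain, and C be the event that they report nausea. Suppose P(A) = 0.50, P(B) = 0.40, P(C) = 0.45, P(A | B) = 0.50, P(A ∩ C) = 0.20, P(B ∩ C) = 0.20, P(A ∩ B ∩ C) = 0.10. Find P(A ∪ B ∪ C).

P(A ∩ B) = P(B)·P(A|B) = 0.40 × 0.50 = 0.20
P(A ∪ B ∪ C) = 0.50 + 0.40 + 0.45 − 0.20 − 0.20 − 0.20 + 0.10 = 0.85

0.85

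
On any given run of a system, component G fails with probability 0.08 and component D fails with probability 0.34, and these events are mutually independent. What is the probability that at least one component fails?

0.3928

P(none) = (1 − 0.08) × (1 − 0.34) = 0.92 × 0.66 = 0.6072
P(at least one) = 1 − 0.6072 = 0.3928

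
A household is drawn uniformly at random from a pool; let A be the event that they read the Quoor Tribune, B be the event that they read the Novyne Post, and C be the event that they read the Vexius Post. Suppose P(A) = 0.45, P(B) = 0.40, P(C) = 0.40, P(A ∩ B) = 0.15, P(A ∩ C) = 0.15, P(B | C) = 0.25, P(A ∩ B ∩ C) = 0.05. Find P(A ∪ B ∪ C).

0.90

P(B ∩ C) = P(C)·P(B|C) = 0.40 × 0.25 = 0.10
By inclusion–exclusion:
P(A ∪ B ∪ C) = 0.45 + 0.40 + 0.40 − 0.15 − 0.15 − 0.10 + 0.05 = 0.90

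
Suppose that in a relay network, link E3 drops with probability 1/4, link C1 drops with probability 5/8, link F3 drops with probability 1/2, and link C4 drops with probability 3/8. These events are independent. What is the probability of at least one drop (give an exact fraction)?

467/512

P(none) = (1 − 1/4) × (1 − 5/8) × (1 − 1/2) × (1 − 3/8) = 3/4 × 3/8 × 1/2 × 5/8 = 45/512
P(at least one) = 1 − 45/512 = 467/512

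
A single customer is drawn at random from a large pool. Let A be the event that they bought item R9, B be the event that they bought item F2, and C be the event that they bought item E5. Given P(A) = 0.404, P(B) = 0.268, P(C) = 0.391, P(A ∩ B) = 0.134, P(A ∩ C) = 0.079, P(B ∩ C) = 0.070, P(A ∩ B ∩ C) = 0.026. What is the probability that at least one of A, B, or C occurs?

0.806

By inclusion-exclusion,
P(A ∪ B ∪ C) = 0.404 + 0.268 + 0.391 − 0.134 − 0.079 − 0.070 + 0.026 = 0.806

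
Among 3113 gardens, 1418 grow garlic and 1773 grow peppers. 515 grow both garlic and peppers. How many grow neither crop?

437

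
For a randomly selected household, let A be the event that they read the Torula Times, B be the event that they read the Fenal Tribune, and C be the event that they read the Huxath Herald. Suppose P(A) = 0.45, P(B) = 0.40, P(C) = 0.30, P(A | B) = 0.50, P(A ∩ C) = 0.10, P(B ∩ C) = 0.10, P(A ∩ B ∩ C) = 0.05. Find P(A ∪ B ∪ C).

0.80

P(A ∩ B) = P(B)·P(A|B) = 0.40 × 0.50 = 0.20
P(A ∪ B ∪ C) = 0.45 + 0.40 + 0.30 − 0.20 − 0.10 − 0.10 + 0.05 = 0.80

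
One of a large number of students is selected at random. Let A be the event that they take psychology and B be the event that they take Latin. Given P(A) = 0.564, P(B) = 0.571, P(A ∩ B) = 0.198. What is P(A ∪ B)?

0.937

Using inclusion–exclusion:
P(A ∪ B) = 0.564 + 0.571 − 0.198 = 0.937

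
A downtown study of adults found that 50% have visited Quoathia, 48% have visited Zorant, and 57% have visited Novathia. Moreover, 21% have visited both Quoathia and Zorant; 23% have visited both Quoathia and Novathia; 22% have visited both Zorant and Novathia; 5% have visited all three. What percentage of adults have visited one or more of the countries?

94%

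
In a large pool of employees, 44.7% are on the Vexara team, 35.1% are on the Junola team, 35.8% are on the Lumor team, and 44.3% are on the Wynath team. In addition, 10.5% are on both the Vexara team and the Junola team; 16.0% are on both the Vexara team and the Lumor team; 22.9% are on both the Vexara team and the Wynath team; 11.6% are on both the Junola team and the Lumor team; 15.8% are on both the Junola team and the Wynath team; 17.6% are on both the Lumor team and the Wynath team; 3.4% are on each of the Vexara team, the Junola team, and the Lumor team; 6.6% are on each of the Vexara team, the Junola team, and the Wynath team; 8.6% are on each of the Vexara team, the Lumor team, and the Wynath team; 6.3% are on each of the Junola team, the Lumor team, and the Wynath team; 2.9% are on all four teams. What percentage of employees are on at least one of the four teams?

87.5%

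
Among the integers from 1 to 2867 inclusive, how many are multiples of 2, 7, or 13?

1732

Using inclusion–exclusion:
floor(2867/2) + floor(2867/7) + floor(2867/13) − floor(2867/14) − floor(2867/26) − floor(2867/91) + floor(2867/182) = 1433 + 409 + 220 − 204 − 110 − 31 + 15 = 1732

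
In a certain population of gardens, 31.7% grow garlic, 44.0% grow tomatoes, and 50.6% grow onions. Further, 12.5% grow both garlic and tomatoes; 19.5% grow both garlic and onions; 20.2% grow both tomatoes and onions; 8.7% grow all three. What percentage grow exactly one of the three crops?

By inclusion–exclusion (exactly-one form):
P(exactly one) = 31.7 + 44.0 + 50.6 − 2·12.5 − 2·19.5 − 2·20.2 + 3·8.7 = 48.0%

48.0%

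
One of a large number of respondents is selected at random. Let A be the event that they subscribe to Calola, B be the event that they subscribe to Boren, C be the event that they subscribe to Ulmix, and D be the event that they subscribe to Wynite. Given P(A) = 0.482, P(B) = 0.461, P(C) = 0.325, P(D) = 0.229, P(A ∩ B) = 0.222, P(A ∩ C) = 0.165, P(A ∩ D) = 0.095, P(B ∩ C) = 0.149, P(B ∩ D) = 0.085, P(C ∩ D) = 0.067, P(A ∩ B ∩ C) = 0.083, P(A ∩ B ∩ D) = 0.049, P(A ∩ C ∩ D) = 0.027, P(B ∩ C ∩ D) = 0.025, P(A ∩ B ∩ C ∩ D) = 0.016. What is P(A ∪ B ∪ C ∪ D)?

Using inclusion–exclusion:
P(A ∪ B ∪ C ∪ D) = 0.482 + 0.461 + 0.325 + 0.229 − 0.222 − 0.165 − 0.095 − 0.149 − 0.085 − 0.067 + 0.083 + 0.049 + 0.027 + 0.025 − 0.016 = 0.882

0.882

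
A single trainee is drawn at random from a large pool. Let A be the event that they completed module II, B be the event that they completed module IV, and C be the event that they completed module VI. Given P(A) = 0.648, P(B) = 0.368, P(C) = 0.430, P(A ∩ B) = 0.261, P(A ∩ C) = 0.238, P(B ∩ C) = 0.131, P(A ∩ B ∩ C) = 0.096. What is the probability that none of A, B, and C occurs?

Using inclusion–exclusion:
P(A ∪ B ∪ C) = 0.648 + 0.368 + 0.430 − 0.261 − 0.238 − 0.131 + 0.096 = 0.912
P(none) = 1 − 0.912 = 0.088

0.088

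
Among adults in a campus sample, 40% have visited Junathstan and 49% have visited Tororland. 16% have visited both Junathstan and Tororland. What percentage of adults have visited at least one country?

By inclusion-exclusion,
P(union) = 40 + 49 − 16 = 73%

73%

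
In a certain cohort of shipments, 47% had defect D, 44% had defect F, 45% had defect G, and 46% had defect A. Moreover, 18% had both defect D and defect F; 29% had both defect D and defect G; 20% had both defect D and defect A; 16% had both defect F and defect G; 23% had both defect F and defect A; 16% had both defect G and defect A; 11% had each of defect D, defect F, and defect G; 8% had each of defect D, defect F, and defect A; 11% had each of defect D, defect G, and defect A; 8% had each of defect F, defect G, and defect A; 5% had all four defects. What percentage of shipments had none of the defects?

7%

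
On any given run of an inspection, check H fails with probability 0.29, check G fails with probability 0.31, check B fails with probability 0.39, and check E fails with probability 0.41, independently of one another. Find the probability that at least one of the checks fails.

P(none) = (1 − 0.29) × (1 − 0.31) × (1 − 0.39) × (1 − 0.41) = 0.71 × 0.69 × 0.61 × 0.59 = 0.17631501
P(at least one) = 1 − 0.17631501 = 0.82368499

0.82368499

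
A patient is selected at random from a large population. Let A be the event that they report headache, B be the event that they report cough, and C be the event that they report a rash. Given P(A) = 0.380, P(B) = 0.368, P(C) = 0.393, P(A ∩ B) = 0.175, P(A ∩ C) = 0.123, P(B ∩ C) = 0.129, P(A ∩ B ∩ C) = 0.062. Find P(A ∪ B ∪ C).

0.776

Inclusion–exclusion gives
P(A ∪ B ∪ C) = 0.380 + 0.368 + 0.393 − 0.175 − 0.123 − 0.129 + 0.062 = 0.776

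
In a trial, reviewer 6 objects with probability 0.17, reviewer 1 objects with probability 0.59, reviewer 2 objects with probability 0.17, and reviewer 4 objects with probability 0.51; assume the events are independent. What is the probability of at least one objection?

0.86159999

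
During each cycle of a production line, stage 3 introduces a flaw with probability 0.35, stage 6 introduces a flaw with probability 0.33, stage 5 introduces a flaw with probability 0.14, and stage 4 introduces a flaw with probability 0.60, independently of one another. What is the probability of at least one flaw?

0.850188

Since the events are independent, P(none) is the product of the individual non-occurrence probabilities.
P(none) = (1 − 0.35) × (1 − 0.33) × (1 − 0.14) × (1 − 0.60) = 0.65 × 0.67 × 0.86 × 0.40 = 0.149812
P(at least one) = 1 − 0.149812 = 0.850188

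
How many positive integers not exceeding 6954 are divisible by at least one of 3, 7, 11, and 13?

By inclusion-exclusion,
2318 + 993 + 632 + 534 − 331 − 210 − 178 − 90 − 76 − 48 + 30 + 25 + 16 + 6 − 2 = 3619

3619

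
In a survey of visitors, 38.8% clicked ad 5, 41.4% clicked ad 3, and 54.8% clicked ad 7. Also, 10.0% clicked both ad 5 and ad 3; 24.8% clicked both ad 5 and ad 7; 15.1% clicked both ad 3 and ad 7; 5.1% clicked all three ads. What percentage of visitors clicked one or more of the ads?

Apply inclusion-exclusion:
P(≥1) = 38.8 + 41.4 + 54.8 − 10.0 − 24.8 − 15.1 + 5.1 = 90.2%

90.2%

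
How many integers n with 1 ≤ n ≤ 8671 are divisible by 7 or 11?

1914

By inclusion–exclusion:
⌊8671/7⌋ + ⌊8671/11⌋ − ⌊8671/77⌋ = 1238 + 788 − 112 = 1914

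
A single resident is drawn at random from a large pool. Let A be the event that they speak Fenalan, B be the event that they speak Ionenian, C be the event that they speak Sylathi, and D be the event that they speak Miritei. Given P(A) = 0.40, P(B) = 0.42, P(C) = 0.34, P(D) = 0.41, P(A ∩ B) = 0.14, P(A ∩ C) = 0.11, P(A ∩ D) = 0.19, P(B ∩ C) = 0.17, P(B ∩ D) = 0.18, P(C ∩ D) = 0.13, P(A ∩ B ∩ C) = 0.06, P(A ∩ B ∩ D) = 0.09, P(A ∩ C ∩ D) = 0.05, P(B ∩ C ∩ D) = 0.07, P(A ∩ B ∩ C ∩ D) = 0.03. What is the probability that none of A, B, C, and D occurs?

0.11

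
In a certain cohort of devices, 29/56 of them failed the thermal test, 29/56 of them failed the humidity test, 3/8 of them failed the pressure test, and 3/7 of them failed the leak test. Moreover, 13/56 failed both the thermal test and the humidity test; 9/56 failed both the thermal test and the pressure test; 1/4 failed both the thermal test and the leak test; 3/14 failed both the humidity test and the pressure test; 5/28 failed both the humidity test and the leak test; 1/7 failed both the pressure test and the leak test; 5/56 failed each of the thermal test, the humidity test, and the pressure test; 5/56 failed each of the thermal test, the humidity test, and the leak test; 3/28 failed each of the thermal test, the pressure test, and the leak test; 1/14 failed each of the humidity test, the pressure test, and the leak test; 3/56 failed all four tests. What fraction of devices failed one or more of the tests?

By inclusion–exclusion:
P(union) = 29/56 + 29/56 + 3/8 + 3/7 − 13/56 − 9/56 − 1/4 − 3/14 − 5/28 − 1/7 + 5/56 + 5/56 + 3/28 + 1/14 − 3/56 = 27/28

27/28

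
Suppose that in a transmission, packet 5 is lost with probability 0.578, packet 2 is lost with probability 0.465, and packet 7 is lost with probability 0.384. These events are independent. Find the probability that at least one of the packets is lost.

0.86092568

P(none) = (1 − 0.578) × (1 − 0.465) × (1 − 0.384) = 0.422 × 0.535 × 0.616 = 0.13907432
P(at least one) = 1 − 0.13907432 = 0.86092568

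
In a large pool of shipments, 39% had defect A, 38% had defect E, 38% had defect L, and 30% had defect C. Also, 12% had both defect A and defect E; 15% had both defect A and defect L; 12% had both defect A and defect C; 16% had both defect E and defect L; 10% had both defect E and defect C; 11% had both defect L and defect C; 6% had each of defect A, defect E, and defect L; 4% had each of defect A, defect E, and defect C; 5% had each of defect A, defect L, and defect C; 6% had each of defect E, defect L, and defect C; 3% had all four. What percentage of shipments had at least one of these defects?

87%

Apply inclusion-exclusion:
P(≥1) = 39 + 38 + 38 + 30 − 12 − 15 − 12 − 16 − 10 − 11 + 6 + 4 + 5 + 6 − 3 = 87%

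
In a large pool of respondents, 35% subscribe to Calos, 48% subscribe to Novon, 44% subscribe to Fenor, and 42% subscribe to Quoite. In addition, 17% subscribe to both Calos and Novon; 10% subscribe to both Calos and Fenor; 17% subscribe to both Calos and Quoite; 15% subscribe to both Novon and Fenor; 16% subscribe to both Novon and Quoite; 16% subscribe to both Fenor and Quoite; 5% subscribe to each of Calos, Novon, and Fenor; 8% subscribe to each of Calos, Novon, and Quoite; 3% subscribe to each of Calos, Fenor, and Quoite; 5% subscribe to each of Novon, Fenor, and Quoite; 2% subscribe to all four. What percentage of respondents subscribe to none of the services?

P(union) = 35 + 48 + 44 + 42 − 17 − 10 − 17 − 15 − 16 − 16 + 5 + 8 + 3 + 5 − 2 = 97%
P(none) = 100% − 97% = 3%

3%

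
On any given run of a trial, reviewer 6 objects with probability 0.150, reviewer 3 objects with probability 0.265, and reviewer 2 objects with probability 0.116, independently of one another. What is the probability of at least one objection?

0.447721

P(none) = (1 − 0.150) × (1 − 0.265) × (1 − 0.116) = 0.850 × 0.735 × 0.884 = 0.552279
P(at least one) = 1 − 0.552279 = 0.447721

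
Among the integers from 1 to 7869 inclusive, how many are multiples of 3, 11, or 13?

floor(7869/3) + floor(7869/11) + floor(7869/13) − floor(7869/33) − floor(7869/39) − floor(7869/143) + floor(7869/429) = 2623 + 715 + 605 − 238 − 201 − 55 + 18 = 3467

3467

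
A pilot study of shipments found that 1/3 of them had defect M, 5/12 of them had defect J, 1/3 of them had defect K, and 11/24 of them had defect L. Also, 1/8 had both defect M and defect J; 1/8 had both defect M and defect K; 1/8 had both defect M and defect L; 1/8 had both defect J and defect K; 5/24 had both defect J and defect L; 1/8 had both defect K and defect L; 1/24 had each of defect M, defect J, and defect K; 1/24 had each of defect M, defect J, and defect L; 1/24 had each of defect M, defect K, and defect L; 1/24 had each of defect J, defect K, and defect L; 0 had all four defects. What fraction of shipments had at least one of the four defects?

7/8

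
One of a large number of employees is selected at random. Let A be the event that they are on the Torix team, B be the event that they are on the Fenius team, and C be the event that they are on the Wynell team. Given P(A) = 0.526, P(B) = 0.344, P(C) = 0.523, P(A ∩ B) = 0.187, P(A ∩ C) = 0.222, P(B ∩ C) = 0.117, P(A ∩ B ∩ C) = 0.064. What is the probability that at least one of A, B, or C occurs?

0.931

P(A ∪ B ∪ C) = 0.526 + 0.344 + 0.523 − 0.187 − 0.222 − 0.117 + 0.064 = 0.931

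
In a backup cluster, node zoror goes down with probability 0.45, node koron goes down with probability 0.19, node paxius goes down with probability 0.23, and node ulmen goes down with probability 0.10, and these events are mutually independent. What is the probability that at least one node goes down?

Since the events are independent, P(none) is the product of the individual non-occurrence probabilities.
P(none) = (1 − 0.45) × (1 − 0.19) × (1 − 0.23) × (1 − 0.10) = 0.55 × 0.81 × 0.77 × 0.90 = 0.3087315
P(at least one) = 1 − 0.3087315 = 0.6912685

0.6912685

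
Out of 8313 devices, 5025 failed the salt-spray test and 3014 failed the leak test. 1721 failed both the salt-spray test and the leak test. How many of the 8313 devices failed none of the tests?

1995

Apply inclusion-exclusion:
|at least one| = 5025 + 3014 − 1721 = 6318
None: 8313 − 6318 = 1995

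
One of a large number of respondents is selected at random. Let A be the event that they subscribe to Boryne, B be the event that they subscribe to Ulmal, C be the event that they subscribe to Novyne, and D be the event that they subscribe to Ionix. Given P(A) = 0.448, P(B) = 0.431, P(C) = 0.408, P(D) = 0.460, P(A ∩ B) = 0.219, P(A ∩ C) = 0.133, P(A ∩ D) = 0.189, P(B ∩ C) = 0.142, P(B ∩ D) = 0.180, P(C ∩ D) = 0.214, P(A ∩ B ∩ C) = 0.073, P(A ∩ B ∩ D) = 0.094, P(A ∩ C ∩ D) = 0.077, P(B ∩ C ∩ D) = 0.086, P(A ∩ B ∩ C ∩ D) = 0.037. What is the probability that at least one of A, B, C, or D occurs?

P(A ∪ B ∪ C ∪ D) = 0.448 + 0.431 + 0.408 + 0.460 − 0.219 − 0.133 − 0.189 − 0.142 − 0.180 − 0.214 + 0.073 + 0.094 + 0.077 + 0.086 − 0.037 = 0.963

0.963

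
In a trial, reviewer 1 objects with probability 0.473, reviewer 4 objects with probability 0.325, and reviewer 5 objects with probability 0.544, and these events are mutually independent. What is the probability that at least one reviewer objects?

P(none) = (1 − 0.473) × (1 − 0.325) × (1 − 0.544) = 0.527 × 0.675 × 0.456 = 0.1622106
P(at least one) = 1 − 0.1622106 = 0.8377894

0.8377894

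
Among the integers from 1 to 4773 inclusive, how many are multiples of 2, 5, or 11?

2386 + 954 + 433 − 477 − 216 − 86 + 43 = 3037

3037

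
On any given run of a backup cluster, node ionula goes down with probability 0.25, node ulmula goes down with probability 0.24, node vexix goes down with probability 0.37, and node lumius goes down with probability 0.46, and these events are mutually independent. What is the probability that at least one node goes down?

0.806086

P(none) = (1 − 0.25) × (1 − 0.24) × (1 − 0.37) × (1 − 0.46) = 0.75 × 0.76 × 0.63 × 0.54 = 0.193914
P(at least one) = 1 − 0.193914 = 0.806086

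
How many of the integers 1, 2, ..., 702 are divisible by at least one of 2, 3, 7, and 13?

By inclusion–exclusion:
351 + 234 + 100 + 54 − 117 − 50 − 27 − 33 − 18 − 7 + 16 + 9 + 3 + 2 − 1 = 516

516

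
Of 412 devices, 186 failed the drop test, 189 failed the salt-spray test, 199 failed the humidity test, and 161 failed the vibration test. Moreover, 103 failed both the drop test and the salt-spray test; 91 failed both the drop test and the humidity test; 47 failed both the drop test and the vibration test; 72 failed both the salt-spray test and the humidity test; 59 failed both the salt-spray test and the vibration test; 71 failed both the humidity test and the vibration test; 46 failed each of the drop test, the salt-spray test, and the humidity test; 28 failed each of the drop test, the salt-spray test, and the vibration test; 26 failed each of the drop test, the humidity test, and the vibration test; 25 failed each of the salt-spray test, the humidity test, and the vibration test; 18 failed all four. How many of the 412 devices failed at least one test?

By inclusion-exclusion,
|at least one| = 186 + 189 + 199 + 161 − 103 − 91 − 47 − 72 − 59 − 71 + 46 + 28 + 26 + 25 − 18 = 399

399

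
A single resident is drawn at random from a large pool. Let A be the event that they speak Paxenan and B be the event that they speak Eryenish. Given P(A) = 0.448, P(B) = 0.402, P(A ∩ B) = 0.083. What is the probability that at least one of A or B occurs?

0.767

P(A ∪ B) = 0.448 + 0.402 − 0.083 = 0.767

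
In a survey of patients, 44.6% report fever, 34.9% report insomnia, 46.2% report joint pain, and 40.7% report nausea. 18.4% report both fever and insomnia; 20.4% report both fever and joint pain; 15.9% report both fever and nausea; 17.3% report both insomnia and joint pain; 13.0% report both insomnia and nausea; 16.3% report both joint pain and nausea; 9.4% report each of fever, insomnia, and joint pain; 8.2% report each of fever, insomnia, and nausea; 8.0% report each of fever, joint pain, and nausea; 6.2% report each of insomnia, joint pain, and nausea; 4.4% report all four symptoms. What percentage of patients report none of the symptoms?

7.5%

Using inclusion–exclusion:
P(at least one) = 44.6 + 34.9 + 46.2 + 40.7 − 18.4 − 20.4 − 15.9 − 17.3 − 13.0 − 16.3 + 9.4 + 8.2 + 8.0 + 6.2 − 4.4 = 92.5%
P(none) = 100% − 92.5% = 7.5%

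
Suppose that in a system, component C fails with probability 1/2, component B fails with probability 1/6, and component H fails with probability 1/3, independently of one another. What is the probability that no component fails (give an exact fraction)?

Independence gives P(none) = ∏(1 − pᵢ).
P(none) = (1 − 1/2) × (1 − 1/6) × (1 − 1/3) = 1/2 × 5/6 × 2/3 = 5/18

5/18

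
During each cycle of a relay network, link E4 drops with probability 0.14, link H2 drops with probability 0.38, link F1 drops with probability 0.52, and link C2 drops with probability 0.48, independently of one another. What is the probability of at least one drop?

0.86691328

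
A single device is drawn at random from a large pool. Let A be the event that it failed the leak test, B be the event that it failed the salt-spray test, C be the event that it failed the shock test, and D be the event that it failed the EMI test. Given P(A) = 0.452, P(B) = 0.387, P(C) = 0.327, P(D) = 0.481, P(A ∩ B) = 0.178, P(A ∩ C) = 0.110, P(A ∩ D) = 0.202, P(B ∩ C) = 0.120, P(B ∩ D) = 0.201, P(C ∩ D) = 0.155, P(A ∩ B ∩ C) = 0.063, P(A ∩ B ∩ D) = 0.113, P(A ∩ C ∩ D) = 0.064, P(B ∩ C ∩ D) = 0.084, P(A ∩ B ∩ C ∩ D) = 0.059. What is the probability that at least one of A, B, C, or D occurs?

Apply inclusion-exclusion:
P(A ∪ B ∪ C ∪ D) = 0.452 + 0.387 + 0.327 + 0.481 − 0.178 − 0.110 − 0.202 − 0.120 − 0.201 − 0.155 + 0.063 + 0.113 + 0.064 + 0.084 − 0.059 = 0.946

0.946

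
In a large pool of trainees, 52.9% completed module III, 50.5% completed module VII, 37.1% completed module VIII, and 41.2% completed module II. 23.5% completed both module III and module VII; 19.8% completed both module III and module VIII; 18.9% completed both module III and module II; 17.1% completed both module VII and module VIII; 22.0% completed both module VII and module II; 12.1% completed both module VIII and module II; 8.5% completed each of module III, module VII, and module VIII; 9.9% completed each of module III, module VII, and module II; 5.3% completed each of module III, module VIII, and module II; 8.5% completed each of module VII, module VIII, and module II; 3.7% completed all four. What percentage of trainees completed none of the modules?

P(union) = 52.9 + 50.5 + 37.1 + 41.2 − 23.5 − 19.8 − 18.9 − 17.1 − 22.0 − 12.1 + 8.5 + 9.9 + 5.3 + 8.5 − 3.7 = 96.8%
P(none) = 100% − 96.8% = 3.2%

3.2%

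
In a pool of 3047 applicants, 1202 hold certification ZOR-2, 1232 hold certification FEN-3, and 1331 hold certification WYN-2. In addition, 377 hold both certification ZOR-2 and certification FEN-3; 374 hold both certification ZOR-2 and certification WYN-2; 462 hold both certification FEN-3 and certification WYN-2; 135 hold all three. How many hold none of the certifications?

360

By inclusion–exclusion:
|union| = 1202 + 1232 + 1331 − 377 − 374 − 462 + 135 = 2687
None: 3047 − 2687 = 360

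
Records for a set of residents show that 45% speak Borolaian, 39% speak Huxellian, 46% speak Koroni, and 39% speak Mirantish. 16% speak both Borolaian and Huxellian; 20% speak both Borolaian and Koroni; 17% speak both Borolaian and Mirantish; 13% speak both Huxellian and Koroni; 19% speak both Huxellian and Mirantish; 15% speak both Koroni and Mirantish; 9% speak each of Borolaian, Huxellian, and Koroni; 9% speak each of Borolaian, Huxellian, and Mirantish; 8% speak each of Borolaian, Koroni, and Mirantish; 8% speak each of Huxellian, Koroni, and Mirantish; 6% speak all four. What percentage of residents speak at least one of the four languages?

97%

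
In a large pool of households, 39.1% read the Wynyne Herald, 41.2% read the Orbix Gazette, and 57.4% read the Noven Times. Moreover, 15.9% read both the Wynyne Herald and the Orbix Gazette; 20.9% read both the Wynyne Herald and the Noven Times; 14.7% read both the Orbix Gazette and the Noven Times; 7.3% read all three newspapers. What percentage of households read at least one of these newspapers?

93.5%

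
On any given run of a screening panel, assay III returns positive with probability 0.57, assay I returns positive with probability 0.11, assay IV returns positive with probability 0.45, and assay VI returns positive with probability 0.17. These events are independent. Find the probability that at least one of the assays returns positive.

P(none) = (1 − 0.57) × (1 − 0.11) × (1 − 0.45) × (1 − 0.17) = 0.43 × 0.89 × 0.55 × 0.83 = 0.17470255
P(at least one) = 1 − 0.17470255 = 0.82529745

0.82529745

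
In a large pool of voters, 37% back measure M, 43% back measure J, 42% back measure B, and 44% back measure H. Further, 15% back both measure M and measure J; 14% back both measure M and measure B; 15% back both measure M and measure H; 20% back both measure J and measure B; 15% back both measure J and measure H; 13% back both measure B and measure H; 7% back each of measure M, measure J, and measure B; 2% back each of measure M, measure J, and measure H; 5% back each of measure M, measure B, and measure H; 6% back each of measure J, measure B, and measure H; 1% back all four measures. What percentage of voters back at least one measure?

93%

P(union) = 37 + 43 + 42 + 44 − 15 − 14 − 15 − 20 − 15 − 13 + 7 + 2 + 5 + 6 − 1 = 93%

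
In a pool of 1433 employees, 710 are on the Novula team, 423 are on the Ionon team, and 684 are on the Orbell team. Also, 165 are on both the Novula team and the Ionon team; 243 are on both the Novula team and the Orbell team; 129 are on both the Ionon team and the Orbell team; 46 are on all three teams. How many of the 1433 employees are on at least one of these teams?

By inclusion–exclusion:
|union| = 710 + 423 + 684 − 165 − 243 − 129 + 46 = 1326

1326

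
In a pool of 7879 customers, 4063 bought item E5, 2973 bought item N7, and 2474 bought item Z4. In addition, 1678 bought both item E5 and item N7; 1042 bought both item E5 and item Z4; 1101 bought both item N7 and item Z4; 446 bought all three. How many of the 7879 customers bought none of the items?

1744

|at least one| = 4063 + 2973 + 2474 − 1678 − 1042 − 1101 + 446 = 6135
None: 7879 − 6135 = 1744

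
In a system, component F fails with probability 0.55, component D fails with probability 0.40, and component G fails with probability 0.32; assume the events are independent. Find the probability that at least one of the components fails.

0.8164

P(none) = (1 − 0.55) × (1 − 0.40) × (1 − 0.32) = 0.45 × 0.60 × 0.68 = 0.1836
P(at least one) = 1 − 0.1836 = 0.8164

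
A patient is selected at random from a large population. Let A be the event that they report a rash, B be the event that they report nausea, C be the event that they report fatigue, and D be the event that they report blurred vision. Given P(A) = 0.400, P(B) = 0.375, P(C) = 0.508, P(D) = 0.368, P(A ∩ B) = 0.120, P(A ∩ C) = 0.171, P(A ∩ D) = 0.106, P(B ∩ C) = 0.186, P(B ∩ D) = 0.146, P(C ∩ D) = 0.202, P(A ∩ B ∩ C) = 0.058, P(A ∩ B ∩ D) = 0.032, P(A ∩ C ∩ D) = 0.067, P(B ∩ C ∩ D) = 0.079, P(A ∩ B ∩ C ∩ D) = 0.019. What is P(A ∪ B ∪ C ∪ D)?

Apply inclusion-exclusion:
P(A ∪ B ∪ C ∪ D) = 0.400 + 0.375 + 0.508 + 0.368 − 0.120 − 0.171 − 0.106 − 0.186 − 0.146 − 0.202 + 0.058 + 0.032 + 0.067 + 0.079 − 0.019 = 0.937

0.937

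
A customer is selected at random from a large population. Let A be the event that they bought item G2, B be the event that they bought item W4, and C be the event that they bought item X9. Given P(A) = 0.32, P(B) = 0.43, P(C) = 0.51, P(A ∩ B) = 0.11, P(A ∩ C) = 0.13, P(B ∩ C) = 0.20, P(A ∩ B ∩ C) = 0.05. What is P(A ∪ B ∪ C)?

Using inclusion–exclusion:
P(A ∪ B ∪ C) = 0.32 + 0.43 + 0.51 − 0.11 − 0.13 − 0.20 + 0.05 = 0.87

0.87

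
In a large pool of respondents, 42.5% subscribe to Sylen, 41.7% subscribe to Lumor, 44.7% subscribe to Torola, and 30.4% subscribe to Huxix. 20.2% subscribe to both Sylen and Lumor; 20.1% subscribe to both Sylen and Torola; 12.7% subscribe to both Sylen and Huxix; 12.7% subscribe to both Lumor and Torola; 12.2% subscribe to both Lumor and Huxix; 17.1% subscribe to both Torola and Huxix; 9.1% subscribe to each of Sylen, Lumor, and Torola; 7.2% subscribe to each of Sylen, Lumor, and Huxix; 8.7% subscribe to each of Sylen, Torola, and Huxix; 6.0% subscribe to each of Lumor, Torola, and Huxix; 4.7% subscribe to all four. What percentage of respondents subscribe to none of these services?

Inclusion–exclusion gives
P(union) = 42.5 + 41.7 + 44.7 + 30.4 − 20.2 − 20.1 − 12.7 − 12.7 − 12.2 − 17.1 + 9.1 + 7.2 + 8.7 + 6.0 − 4.7 = 90.6%
P(none) = 100% − 90.6% = 9.4%

9.4%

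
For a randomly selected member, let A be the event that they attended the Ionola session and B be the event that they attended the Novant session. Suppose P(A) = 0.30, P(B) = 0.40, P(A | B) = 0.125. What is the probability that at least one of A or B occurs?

0.65

P(A ∩ B) = P(B)·P(A|B) = 0.40 × 0.125 = 0.05
P(A ∪ B) = 0.30 + 0.40 − 0.05 = 0.65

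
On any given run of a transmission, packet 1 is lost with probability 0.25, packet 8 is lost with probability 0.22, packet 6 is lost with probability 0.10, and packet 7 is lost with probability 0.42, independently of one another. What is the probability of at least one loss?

0.69463

Since the events are independent, P(none) is the product of the individual non-occurrence probabilities.
P(none) = (1 − 0.25) × (1 − 0.22) × (1 − 0.10) × (1 − 0.42) = 0.75 × 0.78 × 0.90 × 0.58 = 0.30537
P(at least one) = 1 − 0.30537 = 0.69463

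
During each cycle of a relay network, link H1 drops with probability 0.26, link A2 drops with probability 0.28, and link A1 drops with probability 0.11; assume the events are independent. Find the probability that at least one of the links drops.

0.525808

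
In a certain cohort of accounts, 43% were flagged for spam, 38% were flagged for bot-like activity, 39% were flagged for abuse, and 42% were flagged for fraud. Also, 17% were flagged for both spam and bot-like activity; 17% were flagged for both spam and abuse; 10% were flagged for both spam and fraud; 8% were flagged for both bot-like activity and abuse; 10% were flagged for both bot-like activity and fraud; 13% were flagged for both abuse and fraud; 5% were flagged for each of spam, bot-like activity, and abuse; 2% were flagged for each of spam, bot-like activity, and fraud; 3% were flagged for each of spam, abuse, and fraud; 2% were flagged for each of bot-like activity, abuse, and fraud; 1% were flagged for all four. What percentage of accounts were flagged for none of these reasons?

P(≥1) = 43 + 38 + 39 + 42 − 17 − 17 − 10 − 8 − 10 − 13 + 5 + 2 + 3 + 2 − 1 = 98%
P(none) = 100% − 98% = 2%

2%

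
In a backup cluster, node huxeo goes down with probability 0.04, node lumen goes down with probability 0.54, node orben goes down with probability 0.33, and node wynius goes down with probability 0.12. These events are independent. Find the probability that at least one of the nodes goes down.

P(none) = (1 − 0.04) × (1 − 0.54) × (1 − 0.33) × (1 − 0.12) = 0.96 × 0.46 × 0.67 × 0.88 = 0.26036736
P(at least one) = 1 − 0.26036736 = 0.73963264

0.73963264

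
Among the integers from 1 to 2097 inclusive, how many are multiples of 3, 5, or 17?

floor(2097/3) + floor(2097/5) + floor(2097/17) − floor(2097/15) − floor(2097/51) − floor(2097/85) + floor(2097/255) = 699 + 419 + 123 − 139 − 41 − 24 + 8 = 1045

1045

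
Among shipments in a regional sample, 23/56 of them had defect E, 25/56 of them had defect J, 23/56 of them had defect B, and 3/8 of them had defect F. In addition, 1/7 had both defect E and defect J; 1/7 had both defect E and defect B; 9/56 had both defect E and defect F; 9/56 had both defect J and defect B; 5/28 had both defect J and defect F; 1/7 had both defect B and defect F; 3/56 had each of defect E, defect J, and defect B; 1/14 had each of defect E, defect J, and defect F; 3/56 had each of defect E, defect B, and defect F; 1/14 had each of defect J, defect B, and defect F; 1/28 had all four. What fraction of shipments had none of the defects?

1/14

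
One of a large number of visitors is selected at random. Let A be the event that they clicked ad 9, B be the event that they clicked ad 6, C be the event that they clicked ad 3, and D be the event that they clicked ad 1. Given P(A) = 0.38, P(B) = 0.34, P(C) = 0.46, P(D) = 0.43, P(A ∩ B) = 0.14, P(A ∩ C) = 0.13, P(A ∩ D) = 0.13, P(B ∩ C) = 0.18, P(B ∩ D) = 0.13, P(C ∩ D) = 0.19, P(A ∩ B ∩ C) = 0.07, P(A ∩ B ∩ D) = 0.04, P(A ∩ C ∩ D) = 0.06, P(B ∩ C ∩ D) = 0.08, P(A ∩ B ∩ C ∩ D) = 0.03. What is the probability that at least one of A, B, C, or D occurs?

0.93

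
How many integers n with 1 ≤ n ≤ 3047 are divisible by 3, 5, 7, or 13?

1760

By inclusion–exclusion:
1015 + 609 + 435 + 234 − 203 − 145 − 78 − 87 − 46 − 33 + 29 + 15 + 11 + 6 − 2 = 1760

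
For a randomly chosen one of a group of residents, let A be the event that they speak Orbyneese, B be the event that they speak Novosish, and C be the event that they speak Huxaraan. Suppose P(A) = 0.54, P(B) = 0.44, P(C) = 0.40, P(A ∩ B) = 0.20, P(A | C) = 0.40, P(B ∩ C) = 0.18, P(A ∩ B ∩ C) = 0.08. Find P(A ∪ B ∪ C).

P(A ∩ C) = P(C)·P(A|C) = 0.40 × 0.40 = 0.16
Using inclusion–exclusion:
P(A ∪ B ∪ C) = 0.54 + 0.44 + 0.40 − 0.20 − 0.16 − 0.18 + 0.08 = 0.92

0.92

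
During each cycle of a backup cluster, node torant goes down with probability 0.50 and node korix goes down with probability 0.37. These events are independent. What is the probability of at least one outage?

P(none) = (1 − 0.50) × (1 − 0.37) = 0.50 × 0.63 = 0.315
P(at least one) = 1 − 0.315 = 0.685

0.685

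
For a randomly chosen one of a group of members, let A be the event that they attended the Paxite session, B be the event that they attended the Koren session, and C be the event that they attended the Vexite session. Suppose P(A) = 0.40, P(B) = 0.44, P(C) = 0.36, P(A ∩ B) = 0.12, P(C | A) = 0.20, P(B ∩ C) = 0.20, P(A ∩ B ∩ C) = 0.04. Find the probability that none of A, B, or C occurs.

0.16

P(A ∩ C) = P(A)·P(C|A) = 0.40 × 0.20 = 0.08
P(A ∪ B ∪ C) = 0.40 + 0.44 + 0.36 − 0.12 − 0.08 − 0.20 + 0.04 = 0.84
P(none) = 1 − 0.84 = 0.16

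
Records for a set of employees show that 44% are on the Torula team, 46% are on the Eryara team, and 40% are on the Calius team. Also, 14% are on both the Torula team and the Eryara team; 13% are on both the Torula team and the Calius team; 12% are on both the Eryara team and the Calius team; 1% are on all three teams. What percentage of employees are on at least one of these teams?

92%

Inclusion–exclusion gives
P(union) = 44 + 46 + 40 − 14 − 13 − 12 + 1 = 92%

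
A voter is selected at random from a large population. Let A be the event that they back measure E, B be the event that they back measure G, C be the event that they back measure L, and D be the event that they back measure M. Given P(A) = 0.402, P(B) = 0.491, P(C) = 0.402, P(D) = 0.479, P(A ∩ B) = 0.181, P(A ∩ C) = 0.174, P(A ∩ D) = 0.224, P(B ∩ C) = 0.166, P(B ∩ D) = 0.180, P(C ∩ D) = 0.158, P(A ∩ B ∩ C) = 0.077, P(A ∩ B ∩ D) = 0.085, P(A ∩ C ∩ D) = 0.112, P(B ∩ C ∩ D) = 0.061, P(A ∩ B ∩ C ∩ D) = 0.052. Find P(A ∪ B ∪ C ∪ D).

P(A ∪ B ∪ C ∪ D) = 0.402 + 0.491 + 0.402 + 0.479 − 0.181 − 0.174 − 0.224 − 0.166 − 0.180 − 0.158 + 0.077 + 0.085 + 0.112 + 0.061 − 0.052 = 0.974

0.974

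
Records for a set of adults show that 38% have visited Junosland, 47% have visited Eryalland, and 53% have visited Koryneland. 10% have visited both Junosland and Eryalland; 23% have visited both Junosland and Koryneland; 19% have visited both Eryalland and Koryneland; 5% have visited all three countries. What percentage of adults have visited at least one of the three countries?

91%

Inclusion–exclusion gives
P(≥1) = 38 + 47 + 53 − 10 − 23 − 19 + 5 = 91%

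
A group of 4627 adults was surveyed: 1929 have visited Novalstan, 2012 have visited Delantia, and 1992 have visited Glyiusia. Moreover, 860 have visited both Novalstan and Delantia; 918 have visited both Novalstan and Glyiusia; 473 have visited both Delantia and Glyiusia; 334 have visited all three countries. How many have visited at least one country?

|union| = 1929 + 2012 + 1992 − 860 − 918 − 473 + 334 = 4016

4016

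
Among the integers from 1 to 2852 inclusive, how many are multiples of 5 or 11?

Apply inclusion-exclusion:
570 + 259 − 51 = 778

778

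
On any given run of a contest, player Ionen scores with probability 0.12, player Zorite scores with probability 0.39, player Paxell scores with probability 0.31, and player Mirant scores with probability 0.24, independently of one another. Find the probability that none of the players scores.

0.28149792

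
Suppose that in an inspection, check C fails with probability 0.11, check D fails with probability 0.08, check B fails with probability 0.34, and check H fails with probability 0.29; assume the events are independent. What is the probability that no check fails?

0.38368968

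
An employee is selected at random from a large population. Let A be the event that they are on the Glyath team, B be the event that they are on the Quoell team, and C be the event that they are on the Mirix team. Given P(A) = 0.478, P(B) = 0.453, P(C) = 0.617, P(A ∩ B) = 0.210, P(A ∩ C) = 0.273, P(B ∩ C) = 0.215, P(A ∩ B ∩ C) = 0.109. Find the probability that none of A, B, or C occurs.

0.041

By inclusion-exclusion,
P(A ∪ B ∪ C) = 0.478 + 0.453 + 0.617 − 0.210 − 0.273 − 0.215 + 0.109 = 0.959
P(none) = 1 − 0.959 = 0.041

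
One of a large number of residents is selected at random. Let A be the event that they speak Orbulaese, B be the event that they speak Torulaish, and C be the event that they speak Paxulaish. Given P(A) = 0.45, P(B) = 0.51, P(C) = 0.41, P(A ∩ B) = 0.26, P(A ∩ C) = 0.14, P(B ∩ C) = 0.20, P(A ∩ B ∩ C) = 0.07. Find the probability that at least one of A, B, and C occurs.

Inclusion–exclusion gives
P(A ∪ B ∪ C) = 0.45 + 0.51 + 0.41 − 0.26 − 0.14 − 0.20 + 0.07 = 0.84

0.84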